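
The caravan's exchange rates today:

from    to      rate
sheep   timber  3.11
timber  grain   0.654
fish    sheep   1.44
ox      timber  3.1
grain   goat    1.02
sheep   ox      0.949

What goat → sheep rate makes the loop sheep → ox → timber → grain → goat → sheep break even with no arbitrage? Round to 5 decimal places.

Known legs of the cycle: 0.949 × 3.1 × 0.654 × 1.02 = 1.962482652
For no arbitrage the full-cycle product must be 1, so the missing rate is 1 / 1.962482652 ≈ 0.5095586.

0.50956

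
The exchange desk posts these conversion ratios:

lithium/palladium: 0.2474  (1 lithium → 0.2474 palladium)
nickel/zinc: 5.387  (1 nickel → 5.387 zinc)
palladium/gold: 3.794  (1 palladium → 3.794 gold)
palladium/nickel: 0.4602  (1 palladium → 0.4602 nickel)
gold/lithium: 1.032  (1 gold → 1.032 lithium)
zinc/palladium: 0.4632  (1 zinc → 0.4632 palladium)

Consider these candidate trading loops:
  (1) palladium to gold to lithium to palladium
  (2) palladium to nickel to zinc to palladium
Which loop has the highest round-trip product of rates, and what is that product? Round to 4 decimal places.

(1) 3.794 × 1.032 × 0.2474 = 0.96867
(2) 0.4602 × 5.387 × 0.4632 = 1.14832
Highest is cycle (2) at 1.1483 (>1, arbitrage).

1.1483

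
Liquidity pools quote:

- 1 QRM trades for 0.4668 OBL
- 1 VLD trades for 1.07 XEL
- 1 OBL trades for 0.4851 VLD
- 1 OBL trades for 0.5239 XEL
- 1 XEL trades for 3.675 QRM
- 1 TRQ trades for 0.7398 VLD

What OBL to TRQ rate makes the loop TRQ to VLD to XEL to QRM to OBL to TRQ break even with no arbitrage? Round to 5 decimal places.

0.73640

Known legs of the cycle: 0.7398 × 1.07 × 3.675 × 0.4668 = 1.35795786714
For no arbitrage the full-cycle product must be 1, so the missing rate is 1 / 1.35795786714 ≈ 0.7363999.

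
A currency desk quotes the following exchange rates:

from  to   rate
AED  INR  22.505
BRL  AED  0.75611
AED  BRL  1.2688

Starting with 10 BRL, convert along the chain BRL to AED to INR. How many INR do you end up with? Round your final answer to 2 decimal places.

10 BRL × 0.75611 = 7.5611 AED
7.5611 AED × 22.505 = 170.1625555 INR

170.16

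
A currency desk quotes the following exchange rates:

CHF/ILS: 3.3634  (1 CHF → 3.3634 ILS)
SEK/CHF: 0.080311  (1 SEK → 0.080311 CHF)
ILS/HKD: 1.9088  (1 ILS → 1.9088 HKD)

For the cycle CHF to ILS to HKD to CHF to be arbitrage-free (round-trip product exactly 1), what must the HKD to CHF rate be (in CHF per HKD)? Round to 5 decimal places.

Known legs of the cycle: 3.3634 × 1.9088 = 6.42005792
For no arbitrage the full-cycle product must be 1, so the missing rate is 1 / 6.42005792 ≈ 0.1557618.

0.15576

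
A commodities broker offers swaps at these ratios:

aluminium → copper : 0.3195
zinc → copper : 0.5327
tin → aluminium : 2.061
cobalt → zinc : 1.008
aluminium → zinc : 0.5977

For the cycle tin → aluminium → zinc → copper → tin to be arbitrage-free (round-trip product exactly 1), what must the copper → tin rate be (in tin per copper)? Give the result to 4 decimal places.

Known legs of the cycle: 2.061 × 0.5977 × 0.5327 = 0.65621166219
For no arbitrage the full-cycle product must be 1, so the missing rate is 1 / 0.65621166219 ≈ 1.523899.

1.5239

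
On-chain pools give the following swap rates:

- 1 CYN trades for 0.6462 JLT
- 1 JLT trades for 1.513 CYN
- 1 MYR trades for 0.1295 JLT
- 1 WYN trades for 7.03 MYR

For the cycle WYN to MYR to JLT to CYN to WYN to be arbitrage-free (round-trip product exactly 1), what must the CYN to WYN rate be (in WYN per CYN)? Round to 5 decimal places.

Known legs of the cycle: 7.03 × 0.1295 × 1.513 = 1.377412505
For no arbitrage the full-cycle product must be 1, so the missing rate is 1 / 1.377412505 ≈ 0.7259989.

0.72600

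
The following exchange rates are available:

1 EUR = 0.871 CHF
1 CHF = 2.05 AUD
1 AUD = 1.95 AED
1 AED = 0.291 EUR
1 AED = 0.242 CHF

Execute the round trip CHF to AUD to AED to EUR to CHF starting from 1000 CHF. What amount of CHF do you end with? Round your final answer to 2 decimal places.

1013.21

1000 CHF × 2.05 = 2050 AUD
2050 AUD × 1.95 = 3997.5 AED
3997.5 AED × 0.291 = 1163.2725 EUR
1163.2725 EUR × 0.871 = 1013.2103475 CHF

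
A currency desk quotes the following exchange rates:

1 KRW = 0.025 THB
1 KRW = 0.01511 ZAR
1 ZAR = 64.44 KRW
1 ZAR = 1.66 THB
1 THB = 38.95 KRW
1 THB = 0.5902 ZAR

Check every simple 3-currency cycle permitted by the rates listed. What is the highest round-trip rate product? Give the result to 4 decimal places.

KRW→ZAR→THB→KRW: 0.01511 × 1.66 × 38.95 = 0.97697
KRW→THB→ZAR→KRW: 0.025 × 0.5902 × 64.44 = 0.95081
Maximum is KRW→ZAR→THB→KRW at 0.9770; no arbitrage — every cycle loses value.

0.9770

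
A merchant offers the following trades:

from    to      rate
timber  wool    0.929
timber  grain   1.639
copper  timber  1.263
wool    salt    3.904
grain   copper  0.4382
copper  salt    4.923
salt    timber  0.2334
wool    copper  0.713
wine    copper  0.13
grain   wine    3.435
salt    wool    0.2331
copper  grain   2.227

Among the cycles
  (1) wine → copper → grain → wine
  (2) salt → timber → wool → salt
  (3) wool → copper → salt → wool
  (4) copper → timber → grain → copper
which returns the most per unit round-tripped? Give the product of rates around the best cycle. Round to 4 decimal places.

(1) 0.13 × 2.227 × 3.435 = 0.99447
(2) 0.2334 × 0.929 × 3.904 = 0.84650
(3) 0.713 × 4.923 × 0.2331 = 0.81820
(4) 1.263 × 1.639 × 0.4382 = 0.90710
Highest is cycle (1) at 0.9945 (≤1, no arbitrage).

0.9945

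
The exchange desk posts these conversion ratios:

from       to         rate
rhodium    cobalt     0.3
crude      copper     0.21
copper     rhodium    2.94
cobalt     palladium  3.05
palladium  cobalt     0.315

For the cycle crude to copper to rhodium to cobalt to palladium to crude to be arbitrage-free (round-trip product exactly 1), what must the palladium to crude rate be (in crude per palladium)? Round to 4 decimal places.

Known legs of the cycle: 0.21 × 2.94 × 0.3 × 3.05 = 0.564921
For no arbitrage the full-cycle product must be 1, so the missing rate is 1 / 0.564921 ≈ 1.770159.

1.7702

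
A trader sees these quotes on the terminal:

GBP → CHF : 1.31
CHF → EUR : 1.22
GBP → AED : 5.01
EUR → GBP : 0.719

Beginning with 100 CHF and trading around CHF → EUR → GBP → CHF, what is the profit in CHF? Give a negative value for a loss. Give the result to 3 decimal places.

100 CHF × 1.22 = 122 EUR
122 EUR × 0.719 = 87.718 GBP
87.718 GBP × 1.31 = 114.91058 CHF
Net change: 114.91058 − 100 = 14.91058 CHF

14.911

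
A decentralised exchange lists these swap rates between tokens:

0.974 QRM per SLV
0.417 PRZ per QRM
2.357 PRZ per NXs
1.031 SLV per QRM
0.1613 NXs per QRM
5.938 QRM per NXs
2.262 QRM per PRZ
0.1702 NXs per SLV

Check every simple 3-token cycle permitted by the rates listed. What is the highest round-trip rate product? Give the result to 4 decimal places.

1.0420

QRM→SLV→NXs→QRM: 1.031 × 0.1702 × 5.938 = 1.04198
QRM→NXs→PRZ→QRM: 0.1613 × 2.357 × 2.262 = 0.85998
Maximum is QRM→SLV→NXs→QRM at 1.0420; arbitrage exists.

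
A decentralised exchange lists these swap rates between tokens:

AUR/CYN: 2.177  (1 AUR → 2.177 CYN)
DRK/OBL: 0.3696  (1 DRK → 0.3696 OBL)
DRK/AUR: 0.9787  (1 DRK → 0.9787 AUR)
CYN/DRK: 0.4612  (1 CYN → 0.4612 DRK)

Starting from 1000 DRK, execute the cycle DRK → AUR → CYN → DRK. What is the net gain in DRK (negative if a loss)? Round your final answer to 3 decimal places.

-17.353

1000 DRK × 0.9787 = 978.7 AUR
978.7 AUR × 2.177 = 2130.6299 CYN
2130.6299 CYN × 0.4612 = 982.64650988 DRK
Net change: 982.64650988 − 1000 = -17.35349012 DRK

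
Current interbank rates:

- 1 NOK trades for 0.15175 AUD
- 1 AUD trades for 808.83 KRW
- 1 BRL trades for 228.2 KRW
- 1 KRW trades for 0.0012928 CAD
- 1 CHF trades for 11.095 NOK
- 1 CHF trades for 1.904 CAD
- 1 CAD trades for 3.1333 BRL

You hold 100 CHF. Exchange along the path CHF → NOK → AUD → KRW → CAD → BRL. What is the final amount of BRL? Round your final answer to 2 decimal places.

551.63

100 CHF × 11.095 = 1109.5 NOK
1109.5 NOK × 0.15175 = 168.366625 AUD
168.366625 AUD × 808.83 = 136179.97729875 KRW
136179.97729875 KRW × 0.0012928 = 176.053474651824 CAD
176.053474651824 CAD × 3.1333 = 551.6283521265601392 BRL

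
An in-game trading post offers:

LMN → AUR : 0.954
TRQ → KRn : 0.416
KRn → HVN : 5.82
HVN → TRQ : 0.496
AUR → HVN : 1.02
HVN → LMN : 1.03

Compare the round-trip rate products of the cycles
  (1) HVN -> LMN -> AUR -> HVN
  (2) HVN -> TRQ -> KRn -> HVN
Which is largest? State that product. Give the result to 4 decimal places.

(1) 1.03 × 0.954 × 1.02 = 1.00227
(2) 0.496 × 0.416 × 5.82 = 1.20088
Highest is cycle (2) at 1.2009 (>1, arbitrage).

1.2009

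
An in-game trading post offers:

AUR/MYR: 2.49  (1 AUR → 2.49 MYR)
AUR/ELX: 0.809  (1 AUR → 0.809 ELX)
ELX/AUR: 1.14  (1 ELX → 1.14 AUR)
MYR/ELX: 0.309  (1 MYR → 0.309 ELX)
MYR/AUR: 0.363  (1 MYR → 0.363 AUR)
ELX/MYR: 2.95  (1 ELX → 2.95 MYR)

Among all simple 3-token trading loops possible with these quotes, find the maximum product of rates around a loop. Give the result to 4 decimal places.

0.8771

ELX→AUR→MYR→ELX: 1.14 × 2.49 × 0.309 = 0.87713
ELX→MYR→AUR→ELX: 2.95 × 0.363 × 0.809 = 0.86632
Maximum is ELX→AUR→MYR→ELX at 0.8771; no arbitrage — every cycle loses value.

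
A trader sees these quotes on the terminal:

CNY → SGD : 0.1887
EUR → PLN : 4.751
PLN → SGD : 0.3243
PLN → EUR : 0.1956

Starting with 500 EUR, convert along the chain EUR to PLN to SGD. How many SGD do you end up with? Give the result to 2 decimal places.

500 EUR × 4.751 = 2375.5 PLN
2375.5 PLN × 0.3243 = 770.37465 SGD

770.37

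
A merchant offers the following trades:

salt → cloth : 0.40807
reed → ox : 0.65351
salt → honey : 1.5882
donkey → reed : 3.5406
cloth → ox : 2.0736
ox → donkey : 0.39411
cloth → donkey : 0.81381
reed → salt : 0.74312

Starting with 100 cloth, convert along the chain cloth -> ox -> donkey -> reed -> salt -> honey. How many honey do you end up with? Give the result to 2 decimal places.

341.49

100 cloth × 2.0736 = 207.36 ox
207.36 ox × 0.39411 = 81.7226496 donkey
81.7226496 donkey × 3.5406 = 289.34721317376 reed
289.34721317376 reed × 0.74312 = 215.0197010536845312 salt
215.0197010536845312 salt × 1.5882 = 341.49428921346177245184 honey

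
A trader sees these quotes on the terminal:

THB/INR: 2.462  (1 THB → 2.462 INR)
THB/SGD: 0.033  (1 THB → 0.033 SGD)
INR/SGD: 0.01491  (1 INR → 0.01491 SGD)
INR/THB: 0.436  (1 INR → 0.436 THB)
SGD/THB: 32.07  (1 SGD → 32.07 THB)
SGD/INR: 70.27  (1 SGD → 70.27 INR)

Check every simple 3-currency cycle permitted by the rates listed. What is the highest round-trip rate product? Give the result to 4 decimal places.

SGD→THB→INR→SGD: 32.07 × 2.462 × 0.01491 = 1.17724
SGD→INR→THB→SGD: 70.27 × 0.436 × 0.033 = 1.01104
Maximum is SGD→THB→INR→SGD at 1.1772; arbitrage exists.

1.1772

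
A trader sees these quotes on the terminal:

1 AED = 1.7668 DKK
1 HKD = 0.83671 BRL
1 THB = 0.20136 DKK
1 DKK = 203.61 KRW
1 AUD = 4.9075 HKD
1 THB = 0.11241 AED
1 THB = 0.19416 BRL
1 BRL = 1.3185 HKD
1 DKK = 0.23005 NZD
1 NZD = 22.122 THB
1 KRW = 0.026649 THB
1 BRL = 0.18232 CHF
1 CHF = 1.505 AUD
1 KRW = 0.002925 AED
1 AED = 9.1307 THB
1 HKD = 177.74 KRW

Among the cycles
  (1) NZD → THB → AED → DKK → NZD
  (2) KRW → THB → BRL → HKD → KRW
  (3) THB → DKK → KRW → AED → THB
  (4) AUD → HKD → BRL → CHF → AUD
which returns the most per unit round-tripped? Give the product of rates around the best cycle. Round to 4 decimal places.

(1) 22.122 × 0.11241 × 1.7668 × 0.23005 = 1.01074
(2) 0.026649 × 0.19416 × 1.3185 × 177.74 = 1.21257
(3) 0.20136 × 203.61 × 0.002925 × 9.1307 = 1.09497
(4) 4.9075 × 0.83671 × 0.18232 × 1.505 = 1.12669
Highest is cycle (2) at 1.2126 (>1, arbitrage).

1.2126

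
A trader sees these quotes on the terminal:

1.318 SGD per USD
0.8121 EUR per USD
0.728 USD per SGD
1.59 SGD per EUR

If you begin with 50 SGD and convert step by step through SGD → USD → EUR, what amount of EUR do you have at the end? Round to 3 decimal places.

29.560

50 SGD × 0.728 = 36.4 USD
36.4 USD × 0.8121 = 29.56044 EUR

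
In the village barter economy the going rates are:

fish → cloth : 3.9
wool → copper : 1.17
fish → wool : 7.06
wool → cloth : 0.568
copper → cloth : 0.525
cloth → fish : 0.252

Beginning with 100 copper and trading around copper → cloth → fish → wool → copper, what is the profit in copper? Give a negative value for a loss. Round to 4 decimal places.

9.2824

100 copper × 0.525 = 52.5 cloth
52.5 cloth × 0.252 = 13.23 fish
13.23 fish × 7.06 = 93.4038 wool
93.4038 wool × 1.17 = 109.282446 copper
Net change: 109.282446 − 100 = 9.282446 copper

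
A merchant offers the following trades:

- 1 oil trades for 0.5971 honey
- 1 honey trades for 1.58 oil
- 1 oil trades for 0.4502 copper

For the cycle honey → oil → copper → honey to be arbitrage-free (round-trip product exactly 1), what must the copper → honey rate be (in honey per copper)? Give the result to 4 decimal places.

1.4058

Known legs of the cycle: 1.58 × 0.4502 = 0.711316
For no arbitrage the full-cycle product must be 1, so the missing rate is 1 / 0.711316 ≈ 1.405845.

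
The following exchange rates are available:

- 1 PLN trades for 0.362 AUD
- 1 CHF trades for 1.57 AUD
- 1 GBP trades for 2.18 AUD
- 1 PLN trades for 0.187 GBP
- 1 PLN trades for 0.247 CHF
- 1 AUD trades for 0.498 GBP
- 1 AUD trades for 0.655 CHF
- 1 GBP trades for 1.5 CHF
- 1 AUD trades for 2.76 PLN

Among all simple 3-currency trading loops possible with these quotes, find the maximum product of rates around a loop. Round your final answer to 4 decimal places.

1.1728

CHF→AUD→GBP→CHF: 1.57 × 0.498 × 1.5 = 1.17279
AUD→PLN→GBP→AUD: 2.76 × 0.187 × 2.18 = 1.12514
CHF→AUD→PLN→CHF: 1.57 × 2.76 × 0.247 = 1.07030
Maximum is CHF→AUD→GBP→CHF at 1.1728; arbitrage exists.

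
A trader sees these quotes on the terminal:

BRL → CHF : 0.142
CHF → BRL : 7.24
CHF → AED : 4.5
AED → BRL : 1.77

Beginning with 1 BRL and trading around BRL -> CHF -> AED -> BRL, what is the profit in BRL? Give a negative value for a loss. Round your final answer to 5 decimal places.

0.13103

1 BRL × 0.142 = 0.142 CHF
0.142 CHF × 4.5 = 0.639 AED
0.639 AED × 1.77 = 1.13103 BRL
Net change: 1.13103 − 1 = 0.13103 BRL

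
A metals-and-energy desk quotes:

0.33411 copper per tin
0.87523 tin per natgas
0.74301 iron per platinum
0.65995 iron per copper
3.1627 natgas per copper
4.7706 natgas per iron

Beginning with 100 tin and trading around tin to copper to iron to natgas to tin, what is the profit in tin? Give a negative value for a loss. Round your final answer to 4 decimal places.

-7.9348

100 tin × 0.33411 = 33.411 copper
33.411 copper × 0.65995 = 22.04958945 iron
22.04958945 iron × 4.7706 = 105.18977143017 natgas
105.18977143017 natgas × 0.87523 = 92.0652436488276891 tin
Net change: 92.0652436488276891 − 100 = -7.9347563511723109 tin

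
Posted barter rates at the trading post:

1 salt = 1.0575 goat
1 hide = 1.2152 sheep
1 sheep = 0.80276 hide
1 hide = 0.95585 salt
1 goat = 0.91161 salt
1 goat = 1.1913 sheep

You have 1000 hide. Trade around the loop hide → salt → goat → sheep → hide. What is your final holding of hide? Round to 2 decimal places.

966.67

1000 hide × 0.95585 = 955.85 salt
955.85 salt × 1.0575 = 1010.811375 goat
1010.811375 goat × 1.1913 = 1204.1795910375 sheep
1204.1795910375 sheep × 0.80276 = 966.6672085012635 hide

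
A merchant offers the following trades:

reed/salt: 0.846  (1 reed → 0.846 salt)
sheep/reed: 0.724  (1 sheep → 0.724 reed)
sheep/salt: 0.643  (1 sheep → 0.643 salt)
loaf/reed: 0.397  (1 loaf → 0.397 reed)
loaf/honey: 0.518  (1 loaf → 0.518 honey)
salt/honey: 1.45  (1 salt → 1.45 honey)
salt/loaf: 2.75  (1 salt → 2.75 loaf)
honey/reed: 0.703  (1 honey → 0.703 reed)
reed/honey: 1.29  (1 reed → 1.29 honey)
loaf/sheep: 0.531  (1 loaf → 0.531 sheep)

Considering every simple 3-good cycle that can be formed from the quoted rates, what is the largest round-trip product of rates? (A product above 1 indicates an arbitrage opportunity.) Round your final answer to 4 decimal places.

0.9389

loaf→sheep→salt→loaf: 0.531 × 0.643 × 2.75 = 0.93894
loaf→reed→salt→loaf: 0.397 × 0.846 × 2.75 = 0.92362
reed→salt→honey→reed: 0.846 × 1.45 × 0.703 = 0.86237
Maximum is loaf→sheep→salt→loaf at 0.9389; no arbitrage — every cycle loses value.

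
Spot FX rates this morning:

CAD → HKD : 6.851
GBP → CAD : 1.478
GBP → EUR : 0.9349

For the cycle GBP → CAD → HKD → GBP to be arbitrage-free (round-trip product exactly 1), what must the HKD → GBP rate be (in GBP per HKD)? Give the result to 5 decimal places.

Known legs of the cycle: 1.478 × 6.851 = 10.125778
For no arbitrage the full-cycle product must be 1, so the missing rate is 1 / 10.125778 ≈ 0.0987578.

0.09876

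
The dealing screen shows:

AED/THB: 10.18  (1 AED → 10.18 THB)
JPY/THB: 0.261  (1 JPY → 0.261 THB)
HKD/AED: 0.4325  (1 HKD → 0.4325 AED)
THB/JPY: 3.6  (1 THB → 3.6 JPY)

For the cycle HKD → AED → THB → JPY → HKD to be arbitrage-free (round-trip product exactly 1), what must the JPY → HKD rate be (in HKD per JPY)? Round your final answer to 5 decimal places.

0.06309

Known legs of the cycle: 0.4325 × 10.18 × 3.6 = 15.85026
For no arbitrage the full-cycle product must be 1, so the missing rate is 1 / 15.85026 ≈ 0.0630904.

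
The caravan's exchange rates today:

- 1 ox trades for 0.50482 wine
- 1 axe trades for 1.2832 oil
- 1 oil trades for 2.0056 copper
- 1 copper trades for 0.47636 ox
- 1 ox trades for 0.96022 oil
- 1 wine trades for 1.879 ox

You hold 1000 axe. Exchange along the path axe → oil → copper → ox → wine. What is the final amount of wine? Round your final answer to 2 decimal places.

618.89

1000 axe × 1.2832 = 1283.2 oil
1283.2 oil × 2.0056 = 2573.58592 copper
2573.58592 copper × 0.47636 = 1225.9533888512 ox
1225.9533888512 ox × 0.50482 = 618.885789759862784 wine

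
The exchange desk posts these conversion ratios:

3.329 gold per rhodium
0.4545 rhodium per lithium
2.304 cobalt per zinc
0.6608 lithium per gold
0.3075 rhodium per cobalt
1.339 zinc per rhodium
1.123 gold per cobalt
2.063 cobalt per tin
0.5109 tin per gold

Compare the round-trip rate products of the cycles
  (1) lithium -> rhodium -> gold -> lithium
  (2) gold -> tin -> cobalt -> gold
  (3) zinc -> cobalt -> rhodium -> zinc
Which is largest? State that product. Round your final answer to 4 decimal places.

1.1836

(1) 0.4545 × 3.329 × 0.6608 = 0.99981
(2) 0.5109 × 2.063 × 1.123 = 1.18363
(3) 2.304 × 0.3075 × 1.339 = 0.94865
Highest is cycle (2) at 1.1836 (>1, arbitrage).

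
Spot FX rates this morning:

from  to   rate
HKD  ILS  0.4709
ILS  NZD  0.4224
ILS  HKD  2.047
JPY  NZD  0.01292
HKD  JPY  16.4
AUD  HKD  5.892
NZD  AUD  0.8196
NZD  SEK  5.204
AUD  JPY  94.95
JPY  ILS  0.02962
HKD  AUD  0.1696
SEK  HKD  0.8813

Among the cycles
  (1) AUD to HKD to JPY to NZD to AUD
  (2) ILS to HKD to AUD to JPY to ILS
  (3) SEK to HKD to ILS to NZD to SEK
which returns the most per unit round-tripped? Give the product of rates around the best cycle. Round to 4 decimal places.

1.0232

(1) 5.892 × 16.4 × 0.01292 × 0.8196 = 1.02322
(2) 2.047 × 0.1696 × 94.95 × 0.02962 = 0.97639
(3) 0.8813 × 0.4709 × 0.4224 × 5.204 = 0.91225
Highest is cycle (1) at 1.0232 (>1, arbitrage).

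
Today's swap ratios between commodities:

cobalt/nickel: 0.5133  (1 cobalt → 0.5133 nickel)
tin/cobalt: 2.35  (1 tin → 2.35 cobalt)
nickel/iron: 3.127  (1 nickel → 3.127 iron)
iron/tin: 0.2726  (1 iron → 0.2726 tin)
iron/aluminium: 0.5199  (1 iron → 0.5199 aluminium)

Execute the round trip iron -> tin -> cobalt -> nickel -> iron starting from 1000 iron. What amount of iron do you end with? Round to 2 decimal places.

1000 iron × 0.2726 = 272.6 tin
272.6 tin × 2.35 = 640.61 cobalt
640.61 cobalt × 0.5133 = 328.825113 nickel
328.825113 nickel × 3.127 = 1028.236128351 iron

1028.24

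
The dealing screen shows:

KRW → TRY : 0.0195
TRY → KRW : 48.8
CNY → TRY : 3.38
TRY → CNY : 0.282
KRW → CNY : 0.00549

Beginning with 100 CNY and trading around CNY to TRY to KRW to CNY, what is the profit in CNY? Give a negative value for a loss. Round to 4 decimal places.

100 CNY × 3.38 = 338 TRY
338 TRY × 48.8 = 16494.4 KRW
16494.4 KRW × 0.00549 = 90.554256 CNY
Net change: 90.554256 − 100 = -9.445744 CNY

-9.4457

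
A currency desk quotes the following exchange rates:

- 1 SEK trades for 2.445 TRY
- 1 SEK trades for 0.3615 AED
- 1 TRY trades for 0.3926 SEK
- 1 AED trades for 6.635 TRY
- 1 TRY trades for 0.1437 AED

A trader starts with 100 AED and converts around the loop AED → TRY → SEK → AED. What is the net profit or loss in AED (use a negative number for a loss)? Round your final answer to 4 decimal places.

100 AED × 6.635 = 663.5 TRY
663.5 TRY × 0.3926 = 260.4901 SEK
260.4901 SEK × 0.3615 = 94.16717115 AED
Net change: 94.16717115 − 100 = -5.83282885 AED

-5.8328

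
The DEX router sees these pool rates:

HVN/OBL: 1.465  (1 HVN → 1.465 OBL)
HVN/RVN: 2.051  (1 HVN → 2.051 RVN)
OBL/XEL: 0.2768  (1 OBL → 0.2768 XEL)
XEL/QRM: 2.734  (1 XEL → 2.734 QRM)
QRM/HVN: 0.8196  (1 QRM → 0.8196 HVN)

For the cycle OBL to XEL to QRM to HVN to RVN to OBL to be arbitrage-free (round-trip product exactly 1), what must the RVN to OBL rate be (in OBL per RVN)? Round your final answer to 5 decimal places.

Known legs of the cycle: 0.2768 × 2.734 × 0.8196 × 2.051 = 1.27213208449152
For no arbitrage the full-cycle product must be 1, so the missing rate is 1 / 1.27213208449152 ≈ 0.7860819.

0.78608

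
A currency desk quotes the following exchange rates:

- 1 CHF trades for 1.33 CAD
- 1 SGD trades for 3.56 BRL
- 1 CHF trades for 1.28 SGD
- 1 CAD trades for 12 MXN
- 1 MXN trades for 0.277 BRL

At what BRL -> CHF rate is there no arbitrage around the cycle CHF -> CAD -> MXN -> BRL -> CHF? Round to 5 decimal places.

0.22620

Known legs of the cycle: 1.33 × 12 × 0.277 = 4.42092
For no arbitrage the full-cycle product must be 1, so the missing rate is 1 / 4.42092 ≈ 0.2261973.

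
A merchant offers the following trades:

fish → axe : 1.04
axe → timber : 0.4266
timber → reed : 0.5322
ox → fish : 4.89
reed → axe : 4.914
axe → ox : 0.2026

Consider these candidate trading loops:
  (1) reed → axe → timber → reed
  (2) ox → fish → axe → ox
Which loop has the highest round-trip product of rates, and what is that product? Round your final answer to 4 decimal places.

1.1157

(1) 4.914 × 0.4266 × 0.5322 = 1.11566
(2) 4.89 × 1.04 × 0.2026 = 1.03034
Highest is cycle (1) at 1.1157 (>1, arbitrage).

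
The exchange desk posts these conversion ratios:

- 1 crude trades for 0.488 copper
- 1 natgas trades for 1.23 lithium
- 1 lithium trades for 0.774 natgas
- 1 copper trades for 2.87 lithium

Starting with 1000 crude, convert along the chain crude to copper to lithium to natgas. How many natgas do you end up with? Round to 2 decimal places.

1000 crude × 0.488 = 488 copper
488 copper × 2.87 = 1400.56 lithium
1400.56 lithium × 0.774 = 1084.03344 natgas

1084.03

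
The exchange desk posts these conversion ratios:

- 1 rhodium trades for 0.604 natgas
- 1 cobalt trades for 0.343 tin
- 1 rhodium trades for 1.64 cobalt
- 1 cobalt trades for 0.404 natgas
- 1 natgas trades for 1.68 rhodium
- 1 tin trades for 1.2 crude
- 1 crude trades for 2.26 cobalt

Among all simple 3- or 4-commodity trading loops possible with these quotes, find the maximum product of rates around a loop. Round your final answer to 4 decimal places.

1.1131

rhodium→cobalt→natgas→rhodium: 1.64 × 0.404 × 1.68 = 1.11310
tin→crude→cobalt→tin: 1.2 × 2.26 × 0.343 = 0.93022
Maximum is rhodium→cobalt→natgas→rhodium at 1.1131; arbitrage exists.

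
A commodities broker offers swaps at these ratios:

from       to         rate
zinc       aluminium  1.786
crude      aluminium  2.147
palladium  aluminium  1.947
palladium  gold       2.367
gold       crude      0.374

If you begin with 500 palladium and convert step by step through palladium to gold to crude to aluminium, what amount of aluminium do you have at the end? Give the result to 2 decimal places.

500 palladium × 2.367 = 1183.5 gold
1183.5 gold × 0.374 = 442.629 crude
442.629 crude × 2.147 = 950.324463 aluminium

950.32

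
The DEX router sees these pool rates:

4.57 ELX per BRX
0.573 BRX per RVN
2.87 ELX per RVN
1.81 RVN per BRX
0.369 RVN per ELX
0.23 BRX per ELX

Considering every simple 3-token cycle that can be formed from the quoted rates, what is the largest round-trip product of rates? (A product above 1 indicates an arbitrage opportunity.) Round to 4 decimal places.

1.1948

BRX→RVN→ELX→BRX: 1.81 × 2.87 × 0.23 = 1.19478
BRX→ELX→RVN→BRX: 4.57 × 0.369 × 0.573 = 0.96627
Maximum is BRX→RVN→ELX→BRX at 1.1948; arbitrage exists.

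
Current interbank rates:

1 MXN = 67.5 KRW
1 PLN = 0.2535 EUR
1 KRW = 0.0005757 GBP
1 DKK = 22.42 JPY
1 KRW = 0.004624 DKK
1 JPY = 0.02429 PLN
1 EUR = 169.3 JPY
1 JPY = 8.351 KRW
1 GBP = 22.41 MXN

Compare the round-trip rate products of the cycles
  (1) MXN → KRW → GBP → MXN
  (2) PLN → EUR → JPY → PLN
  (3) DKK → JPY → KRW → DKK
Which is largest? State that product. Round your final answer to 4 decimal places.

1.0425

(1) 67.5 × 0.0005757 × 22.41 = 0.87085
(2) 0.2535 × 169.3 × 0.02429 = 1.04247
(3) 22.42 × 8.351 × 0.004624 = 0.86575
Highest is cycle (2) at 1.0425 (>1, arbitrage).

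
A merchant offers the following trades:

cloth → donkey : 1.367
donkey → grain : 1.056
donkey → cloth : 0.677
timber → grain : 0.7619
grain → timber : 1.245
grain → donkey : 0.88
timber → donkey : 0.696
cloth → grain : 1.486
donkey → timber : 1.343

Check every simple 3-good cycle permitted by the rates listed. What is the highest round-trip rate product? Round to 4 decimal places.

0.9150

donkey→grain→timber→donkey: 1.056 × 1.245 × 0.696 = 0.91505
donkey→timber→grain→donkey: 1.343 × 0.7619 × 0.88 = 0.90044
cloth→grain→donkey→cloth: 1.486 × 0.88 × 0.677 = 0.88530
Maximum is donkey→grain→timber→donkey at 0.9150; no arbitrage — every cycle loses value.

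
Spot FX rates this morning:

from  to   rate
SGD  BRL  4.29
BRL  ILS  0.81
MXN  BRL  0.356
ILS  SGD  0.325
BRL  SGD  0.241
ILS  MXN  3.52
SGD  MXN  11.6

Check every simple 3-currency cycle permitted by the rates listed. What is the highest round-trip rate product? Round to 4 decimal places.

ILS→SGD→BRL→ILS: 0.325 × 4.29 × 0.81 = 1.12934
MXN→BRL→ILS→MXN: 0.356 × 0.81 × 3.52 = 1.01503
MXN→BRL→SGD→MXN: 0.356 × 0.241 × 11.6 = 0.99523
Maximum is ILS→SGD→BRL→ILS at 1.1293; arbitrage exists.

1.1293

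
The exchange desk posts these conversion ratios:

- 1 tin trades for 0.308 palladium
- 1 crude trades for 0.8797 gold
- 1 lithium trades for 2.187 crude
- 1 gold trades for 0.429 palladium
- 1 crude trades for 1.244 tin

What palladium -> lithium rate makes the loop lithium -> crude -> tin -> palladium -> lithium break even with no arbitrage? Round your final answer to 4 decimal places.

1.1934

Known legs of the cycle: 2.187 × 1.244 × 0.308 = 0.837953424
For no arbitrage the full-cycle product must be 1, so the missing rate is 1 / 0.837953424 ≈ 1.193384.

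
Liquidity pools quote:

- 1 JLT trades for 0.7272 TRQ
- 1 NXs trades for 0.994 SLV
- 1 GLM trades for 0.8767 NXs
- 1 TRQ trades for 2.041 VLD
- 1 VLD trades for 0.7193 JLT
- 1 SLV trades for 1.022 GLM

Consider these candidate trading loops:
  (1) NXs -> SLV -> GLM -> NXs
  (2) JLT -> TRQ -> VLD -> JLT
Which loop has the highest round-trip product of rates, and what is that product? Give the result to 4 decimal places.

1.0676

(1) 0.994 × 1.022 × 0.8767 = 0.89061
(2) 0.7272 × 2.041 × 0.7193 = 1.06760
Highest is cycle (2) at 1.0676 (>1, arbitrage).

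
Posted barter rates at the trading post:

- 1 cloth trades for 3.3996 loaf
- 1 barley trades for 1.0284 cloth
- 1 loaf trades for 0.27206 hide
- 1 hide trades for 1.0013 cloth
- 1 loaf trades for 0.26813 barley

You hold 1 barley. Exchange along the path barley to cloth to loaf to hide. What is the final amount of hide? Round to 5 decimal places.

1 barley × 1.0284 = 1.0284 cloth
1.0284 cloth × 3.3996 = 3.49614864 loaf
3.49614864 loaf × 0.27206 = 0.9511621989984 hide

0.95116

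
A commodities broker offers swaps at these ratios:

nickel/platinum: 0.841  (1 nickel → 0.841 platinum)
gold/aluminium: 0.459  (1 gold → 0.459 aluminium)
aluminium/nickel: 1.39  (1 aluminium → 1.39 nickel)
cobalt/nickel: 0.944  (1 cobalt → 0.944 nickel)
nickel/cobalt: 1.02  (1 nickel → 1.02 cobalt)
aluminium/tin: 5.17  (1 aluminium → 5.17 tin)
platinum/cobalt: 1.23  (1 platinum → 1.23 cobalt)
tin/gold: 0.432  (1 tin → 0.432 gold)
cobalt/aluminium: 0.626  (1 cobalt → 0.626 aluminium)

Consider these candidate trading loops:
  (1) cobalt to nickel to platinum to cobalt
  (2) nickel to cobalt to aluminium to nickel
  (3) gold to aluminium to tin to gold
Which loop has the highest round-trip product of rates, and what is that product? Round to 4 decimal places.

1.0251

(1) 0.944 × 0.841 × 1.23 = 0.97650
(2) 1.02 × 0.626 × 1.39 = 0.88754
(3) 0.459 × 5.17 × 0.432 = 1.02515
Highest is cycle (3) at 1.0251 (>1, arbitrage).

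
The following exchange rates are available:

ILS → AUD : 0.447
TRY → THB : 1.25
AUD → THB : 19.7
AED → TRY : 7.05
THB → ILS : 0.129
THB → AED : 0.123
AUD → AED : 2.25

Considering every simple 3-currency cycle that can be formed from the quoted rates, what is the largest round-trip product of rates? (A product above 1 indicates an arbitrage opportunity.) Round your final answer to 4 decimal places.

AUD→THB→ILS→AUD: 19.7 × 0.129 × 0.447 = 1.13596
AED→TRY→THB→AED: 7.05 × 1.25 × 0.123 = 1.08394
Maximum is AUD→THB→ILS→AUD at 1.1360; arbitrage exists.

1.1360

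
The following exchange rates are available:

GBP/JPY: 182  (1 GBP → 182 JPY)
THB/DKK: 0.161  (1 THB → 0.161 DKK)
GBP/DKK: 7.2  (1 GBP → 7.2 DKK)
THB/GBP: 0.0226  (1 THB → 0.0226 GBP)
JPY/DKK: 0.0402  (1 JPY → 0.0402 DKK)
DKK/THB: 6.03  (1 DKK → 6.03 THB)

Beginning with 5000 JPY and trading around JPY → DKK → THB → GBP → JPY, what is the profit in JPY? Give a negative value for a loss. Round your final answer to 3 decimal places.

-14.678

5000 JPY × 0.0402 = 201 DKK
201 DKK × 6.03 = 1212.03 THB
1212.03 THB × 0.0226 = 27.391878 GBP
27.391878 GBP × 182 = 4985.321796 JPY
Net change: 4985.321796 − 5000 = -14.678204 JPY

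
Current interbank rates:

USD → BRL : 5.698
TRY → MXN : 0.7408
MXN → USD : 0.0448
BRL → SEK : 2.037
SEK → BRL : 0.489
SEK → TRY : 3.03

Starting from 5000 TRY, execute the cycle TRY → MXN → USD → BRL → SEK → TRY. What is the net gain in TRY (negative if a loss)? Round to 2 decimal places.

5000 TRY × 0.7408 = 3704 MXN
3704 MXN × 0.0448 = 165.9392 USD
165.9392 USD × 5.698 = 945.5215616 BRL
945.5215616 BRL × 2.037 = 1926.0274209792 SEK
1926.0274209792 SEK × 3.03 = 5835.863085566976 TRY
Net change: 5835.863085566976 − 5000 = 835.863085566976 TRY

835.86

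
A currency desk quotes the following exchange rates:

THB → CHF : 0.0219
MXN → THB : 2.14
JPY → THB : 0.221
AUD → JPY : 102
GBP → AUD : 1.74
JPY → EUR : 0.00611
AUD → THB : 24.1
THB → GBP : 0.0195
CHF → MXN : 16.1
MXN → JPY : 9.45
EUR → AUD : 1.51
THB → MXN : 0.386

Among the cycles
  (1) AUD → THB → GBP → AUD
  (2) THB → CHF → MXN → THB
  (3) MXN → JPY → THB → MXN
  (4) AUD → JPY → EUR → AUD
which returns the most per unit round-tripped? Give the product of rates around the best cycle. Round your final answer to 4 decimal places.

0.9411

(1) 24.1 × 0.0195 × 1.74 = 0.81771
(2) 0.0219 × 16.1 × 2.14 = 0.75454
(3) 9.45 × 0.221 × 0.386 = 0.80614
(4) 102 × 0.00611 × 1.51 = 0.94106
Highest is cycle (4) at 0.9411 (≤1, no arbitrage).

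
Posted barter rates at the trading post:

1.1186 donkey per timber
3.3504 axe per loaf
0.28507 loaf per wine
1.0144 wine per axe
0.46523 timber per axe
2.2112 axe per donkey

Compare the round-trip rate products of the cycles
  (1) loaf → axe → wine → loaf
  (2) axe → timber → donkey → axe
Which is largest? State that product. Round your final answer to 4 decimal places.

(1) 3.3504 × 1.0144 × 0.28507 = 0.96885
(2) 0.46523 × 1.1186 × 2.2112 = 1.15072
Highest is cycle (2) at 1.1507 (>1, arbitrage).

1.1507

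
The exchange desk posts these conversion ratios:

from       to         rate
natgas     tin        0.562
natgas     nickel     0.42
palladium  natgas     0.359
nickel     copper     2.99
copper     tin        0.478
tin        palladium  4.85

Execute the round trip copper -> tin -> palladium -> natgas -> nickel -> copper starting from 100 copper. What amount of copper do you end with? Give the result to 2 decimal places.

104.52

100 copper × 0.478 = 47.8 tin
47.8 tin × 4.85 = 231.83 palladium
231.83 palladium × 0.359 = 83.22697 natgas
83.22697 natgas × 0.42 = 34.9553274 nickel
34.9553274 nickel × 2.99 = 104.516428926 copper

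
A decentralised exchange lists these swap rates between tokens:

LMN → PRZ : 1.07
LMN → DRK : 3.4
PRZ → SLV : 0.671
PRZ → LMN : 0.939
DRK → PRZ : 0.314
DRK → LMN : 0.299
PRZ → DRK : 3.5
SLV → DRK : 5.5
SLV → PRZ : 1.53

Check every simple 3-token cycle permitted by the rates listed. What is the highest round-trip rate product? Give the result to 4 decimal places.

SLV→DRK→PRZ→SLV: 5.5 × 0.314 × 0.671 = 1.15882
LMN→PRZ→DRK→LMN: 1.07 × 3.5 × 0.299 = 1.11976
LMN→DRK→PRZ→LMN: 3.4 × 0.314 × 0.939 = 1.00248
Maximum is SLV→DRK→PRZ→SLV at 1.1588; arbitrage exists.

1.1588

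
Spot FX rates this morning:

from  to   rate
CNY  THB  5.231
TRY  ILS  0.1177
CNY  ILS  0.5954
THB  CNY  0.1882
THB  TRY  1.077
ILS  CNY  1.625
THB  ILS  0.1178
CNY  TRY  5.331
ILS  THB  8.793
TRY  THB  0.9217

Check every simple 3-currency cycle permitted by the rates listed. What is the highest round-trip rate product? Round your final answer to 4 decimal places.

ILS→THB→TRY→ILS: 8.793 × 1.077 × 0.1177 = 1.11463
ILS→CNY→TRY→ILS: 1.625 × 5.331 × 0.1177 = 1.01962
ILS→CNY→THB→ILS: 1.625 × 5.231 × 0.1178 = 1.00134
ILS→THB→CNY→ILS: 8.793 × 0.1882 × 0.5954 = 0.98529
CNY→TRY→THB→CNY: 5.331 × 0.9217 × 0.1882 = 0.92474
Maximum is ILS→THB→TRY→ILS at 1.1146; arbitrage exists.

1.1146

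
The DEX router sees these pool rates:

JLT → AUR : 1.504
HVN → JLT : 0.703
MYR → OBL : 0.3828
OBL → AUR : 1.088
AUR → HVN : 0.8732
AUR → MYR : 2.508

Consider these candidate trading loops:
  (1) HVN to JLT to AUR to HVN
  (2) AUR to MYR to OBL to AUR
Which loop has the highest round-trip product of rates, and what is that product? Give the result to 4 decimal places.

(1) 0.703 × 1.504 × 0.8732 = 0.92324
(2) 2.508 × 0.3828 × 1.088 = 1.04455
Highest is cycle (2) at 1.0445 (>1, arbitrage).

1.0445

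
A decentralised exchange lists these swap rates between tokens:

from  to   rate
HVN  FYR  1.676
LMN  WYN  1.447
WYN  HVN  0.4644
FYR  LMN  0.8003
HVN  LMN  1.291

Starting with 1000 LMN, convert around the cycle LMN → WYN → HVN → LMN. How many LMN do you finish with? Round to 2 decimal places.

1000 LMN × 1.447 = 1447 WYN
1447 WYN × 0.4644 = 671.9868 HVN
671.9868 HVN × 1.291 = 867.5349588 LMN

867.53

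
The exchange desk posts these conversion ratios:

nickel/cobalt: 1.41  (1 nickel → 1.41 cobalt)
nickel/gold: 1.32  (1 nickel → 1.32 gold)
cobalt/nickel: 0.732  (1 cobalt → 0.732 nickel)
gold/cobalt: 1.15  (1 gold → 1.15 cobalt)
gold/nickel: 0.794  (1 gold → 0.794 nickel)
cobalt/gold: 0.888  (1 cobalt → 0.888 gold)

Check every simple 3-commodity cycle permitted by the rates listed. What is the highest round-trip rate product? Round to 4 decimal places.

1.1112

cobalt→nickel→gold→cobalt: 0.732 × 1.32 × 1.15 = 1.11118
cobalt→gold→nickel→cobalt: 0.888 × 0.794 × 1.41 = 0.99415
Maximum is cobalt→nickel→gold→cobalt at 1.1112; arbitrage exists.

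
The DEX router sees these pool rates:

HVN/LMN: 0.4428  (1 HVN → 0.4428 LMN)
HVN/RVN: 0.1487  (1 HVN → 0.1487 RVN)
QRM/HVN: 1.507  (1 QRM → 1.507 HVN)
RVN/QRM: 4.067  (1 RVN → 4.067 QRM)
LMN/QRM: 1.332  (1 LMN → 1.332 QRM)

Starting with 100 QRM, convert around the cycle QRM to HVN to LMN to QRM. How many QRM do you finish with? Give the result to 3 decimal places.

100 QRM × 1.507 = 150.7 HVN
150.7 HVN × 0.4428 = 66.72996 LMN
66.72996 LMN × 1.332 = 88.88430672 QRM

88.884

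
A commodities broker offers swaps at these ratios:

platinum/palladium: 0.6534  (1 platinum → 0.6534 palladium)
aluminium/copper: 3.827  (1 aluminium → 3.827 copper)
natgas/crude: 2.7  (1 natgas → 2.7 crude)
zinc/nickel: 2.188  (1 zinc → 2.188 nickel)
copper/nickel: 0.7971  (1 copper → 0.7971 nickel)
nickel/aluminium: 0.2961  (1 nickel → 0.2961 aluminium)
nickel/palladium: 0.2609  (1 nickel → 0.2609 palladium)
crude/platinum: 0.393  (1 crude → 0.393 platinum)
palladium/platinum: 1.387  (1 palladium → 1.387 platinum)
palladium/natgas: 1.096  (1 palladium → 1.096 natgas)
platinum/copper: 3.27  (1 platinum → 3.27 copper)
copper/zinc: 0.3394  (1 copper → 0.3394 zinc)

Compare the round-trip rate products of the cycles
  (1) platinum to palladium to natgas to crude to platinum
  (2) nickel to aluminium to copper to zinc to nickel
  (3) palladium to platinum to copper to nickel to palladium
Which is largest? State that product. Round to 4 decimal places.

0.9432

(1) 0.6534 × 1.096 × 2.7 × 0.393 = 0.75988
(2) 0.2961 × 3.827 × 0.3394 × 2.188 = 0.84150
(3) 1.387 × 3.27 × 0.7971 × 0.2609 = 0.94322
Highest is cycle (3) at 0.9432 (≤1, no arbitrage).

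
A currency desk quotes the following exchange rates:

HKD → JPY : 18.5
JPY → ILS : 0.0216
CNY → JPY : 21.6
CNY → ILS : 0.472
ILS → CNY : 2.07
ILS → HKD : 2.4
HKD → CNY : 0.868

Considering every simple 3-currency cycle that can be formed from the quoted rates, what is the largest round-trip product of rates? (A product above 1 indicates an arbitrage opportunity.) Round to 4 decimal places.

CNY→ILS→HKD→CNY: 0.472 × 2.4 × 0.868 = 0.98327
CNY→JPY→ILS→CNY: 21.6 × 0.0216 × 2.07 = 0.96578
JPY→ILS→HKD→JPY: 0.0216 × 2.4 × 18.5 = 0.95904
Maximum is CNY→ILS→HKD→CNY at 0.9833; no arbitrage — every cycle loses value.

0.9833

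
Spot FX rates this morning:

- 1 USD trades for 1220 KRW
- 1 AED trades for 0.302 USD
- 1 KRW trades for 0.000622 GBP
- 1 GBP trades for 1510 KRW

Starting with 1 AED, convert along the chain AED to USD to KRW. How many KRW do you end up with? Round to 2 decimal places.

1 AED × 0.302 = 0.302 USD
0.302 USD × 1220 = 368.44 KRW

368.44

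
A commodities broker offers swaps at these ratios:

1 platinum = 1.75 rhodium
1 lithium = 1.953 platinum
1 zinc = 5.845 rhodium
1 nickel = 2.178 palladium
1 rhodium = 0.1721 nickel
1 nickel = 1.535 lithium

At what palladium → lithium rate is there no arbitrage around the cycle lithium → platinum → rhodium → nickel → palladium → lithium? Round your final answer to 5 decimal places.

Known legs of the cycle: 1.953 × 1.75 × 0.1721 × 2.178 = 1.28108821995
For no arbitrage the full-cycle product must be 1, so the missing rate is 1 / 1.28108821995 ≈ 0.7805864.

0.78059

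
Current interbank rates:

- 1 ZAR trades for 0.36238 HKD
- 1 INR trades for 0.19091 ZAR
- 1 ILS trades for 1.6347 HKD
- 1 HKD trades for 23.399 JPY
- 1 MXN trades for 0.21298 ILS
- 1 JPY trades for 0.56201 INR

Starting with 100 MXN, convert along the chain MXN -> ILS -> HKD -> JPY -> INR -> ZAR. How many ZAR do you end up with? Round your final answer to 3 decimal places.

100 MXN × 0.21298 = 21.298 ILS
21.298 ILS × 1.6347 = 34.8158406 HKD
34.8158406 HKD × 23.399 = 814.6558541994 JPY
814.6558541994 JPY × 0.56201 = 457.844736618604794 INR
457.844736618604794 INR × 0.19091 = 87.40713866785784122254 ZAR

87.407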